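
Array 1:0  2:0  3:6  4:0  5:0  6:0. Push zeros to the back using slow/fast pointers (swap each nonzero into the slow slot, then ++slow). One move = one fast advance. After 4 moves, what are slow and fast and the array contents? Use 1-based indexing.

slow=2, fast=5, a=[6, 0, 0, 0, 0, 0]

(s=1,f=1) a[fast]=0 → fast++
(s=1,f=2) a[fast]=0 → fast++
(s=1,f=3) a[fast]=6≠0 swap→a[1]=6 → slow++,fast++
(s=2,f=4) a[fast]=0 → fast++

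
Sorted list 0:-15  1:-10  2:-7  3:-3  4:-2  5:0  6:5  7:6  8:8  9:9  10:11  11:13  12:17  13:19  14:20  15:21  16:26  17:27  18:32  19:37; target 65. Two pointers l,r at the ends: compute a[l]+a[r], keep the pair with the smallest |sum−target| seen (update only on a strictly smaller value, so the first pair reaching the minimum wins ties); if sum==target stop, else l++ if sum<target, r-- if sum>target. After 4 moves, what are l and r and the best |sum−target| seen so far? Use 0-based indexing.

l=0 r=19: -15+37=22 d=43 *, l++
l=1 r=19: -10+37=27 d=38 *, l++
l=2 r=19: -7+37=30 d=35 *, l++
l=3 r=19: -3+37=34 d=31 *, l++

l=4, r=19, best |Δ|=31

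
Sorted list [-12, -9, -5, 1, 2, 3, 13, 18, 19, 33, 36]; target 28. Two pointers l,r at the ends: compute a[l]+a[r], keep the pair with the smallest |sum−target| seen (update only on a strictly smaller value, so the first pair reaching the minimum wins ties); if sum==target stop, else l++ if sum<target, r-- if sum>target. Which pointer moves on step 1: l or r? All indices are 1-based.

[1,11] -12+36=24 d=4 * → l++

l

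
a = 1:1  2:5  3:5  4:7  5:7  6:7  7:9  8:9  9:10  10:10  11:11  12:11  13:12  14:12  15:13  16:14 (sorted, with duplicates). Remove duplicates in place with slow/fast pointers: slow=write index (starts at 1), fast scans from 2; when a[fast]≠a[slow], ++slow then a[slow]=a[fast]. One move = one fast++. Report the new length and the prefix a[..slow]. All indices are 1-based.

length 9; prefix = [1, 5, 7, 9, 10, 11, 12, 13, 14]

slow=1 fast=2: a[fast]=5≠a[slow]=1 write a[2]=5, slow++,fast++
slow=2 fast=3: a[fast]=5=a[slow] dup, fast++
slow=2 fast=4: a[fast]=7≠a[slow]=5 write a[3]=7, slow++,fast++
slow=3 fast=5: a[fast]=7=a[slow] dup, fast++
slow=3 fast=6: a[fast]=7=a[slow] dup, fast++
slow=3 fast=7: a[fast]=9≠a[slow]=7 write a[4]=9, slow++,fast++
slow=4 fast=8: a[fast]=9=a[slow] dup, fast++
slow=4 fast=9: a[fast]=10≠a[slow]=9 write a[5]=10, slow++,fast++
slow=5 fast=10: a[fast]=10=a[slow] dup, fast++
slow=5 fast=11: a[fast]=11≠a[slow]=10 write a[6]=11, slow++,fast++
slow=6 fast=12: a[fast]=11=a[slow] dup, fast++
slow=6 fast=13: a[fast]=12≠a[slow]=11 write a[7]=12, slow++,fast++
slow=7 fast=14: a[fast]=12=a[slow] dup, fast++
slow=7 fast=15: a[fast]=13≠a[slow]=12 write a[8]=13, slow++,fast++
slow=8 fast=16: a[fast]=14≠a[slow]=13 write a[9]=14, slow++,fast++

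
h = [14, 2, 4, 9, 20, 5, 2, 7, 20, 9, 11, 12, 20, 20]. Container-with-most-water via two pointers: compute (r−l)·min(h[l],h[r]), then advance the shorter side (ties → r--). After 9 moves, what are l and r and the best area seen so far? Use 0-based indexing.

l=4, r=8, best area=182

[0,13] min(14,20)*13=182 best=182 * → l++
[1,13] min(2,20)*12=24 best=182 → l++
[2,13] min(4,20)*11=44 best=182 → l++
[3,13] min(9,20)*10=90 best=182 → l++
[4,13] min(20,20)*9=180 best=182 → r--
[4,12] min(20,20)*8=160 best=182 → r--
[4,11] min(20,12)*7=84 best=182 → r--
[4,10] min(20,11)*6=66 best=182 → r--
[4,9] min(20,9)*5=45 best=182 → r--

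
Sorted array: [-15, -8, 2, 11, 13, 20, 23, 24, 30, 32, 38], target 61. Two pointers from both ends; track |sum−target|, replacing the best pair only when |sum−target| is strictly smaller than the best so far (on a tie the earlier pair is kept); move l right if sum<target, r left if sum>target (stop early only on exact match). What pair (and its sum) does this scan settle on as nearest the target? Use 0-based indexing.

l=0 r=10: -15+38=23 d=38 *, l++
l=1 r=10: -8+38=30 d=31 *, l++
l=2 r=10: 2+38=40 d=21 *, l++
l=3 r=10: 11+38=49 d=12 *, l++
l=4 r=10: 13+38=51 d=10 *, l++
l=5 r=10: 20+38=58 d=3 *, l++
l=6 r=10: 23+38=61 d=0 *, stop

pair (23, 38) with sum 61 (|Δ|=0)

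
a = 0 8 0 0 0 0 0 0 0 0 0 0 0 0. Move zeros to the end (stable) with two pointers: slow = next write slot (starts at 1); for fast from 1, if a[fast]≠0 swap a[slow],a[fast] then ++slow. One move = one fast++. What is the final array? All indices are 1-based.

(s=1,f=1) a[fast]=0 → fast++
(s=1,f=2) a[fast]=8≠0 swap→a[1]=8 → slow++,fast++
(s=2,f=3) a[fast]=0 → fast++
(s=2,f=4) a[fast]=0 → fast++
(s=2,f=5) a[fast]=0 → fast++
(s=2,f=6) a[fast]=0 → fast++
(s=2,f=7) a[fast]=0 → fast++
(s=2,f=8) a[fast]=0 → fast++
(s=2,f=9) a[fast]=0 → fast++
(s=2,f=10) a[fast]=0 → fast++
(s=2,f=11) a[fast]=0 → fast++
(s=2,f=12) a[fast]=0 → fast++
(s=2,f=13) a[fast]=0 → fast++
(s=2,f=14) a[fast]=0 → fast++

[8, 0, 0, 0, 0, 0, 0, 0, 0, 0, 0, 0, 0, 0]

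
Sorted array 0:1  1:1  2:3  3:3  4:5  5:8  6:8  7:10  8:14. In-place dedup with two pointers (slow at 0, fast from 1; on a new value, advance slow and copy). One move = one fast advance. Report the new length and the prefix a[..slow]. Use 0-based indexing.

slow=0 fast=1: a[fast]=1=a[slow] dup, fast++
slow=0 fast=2: a[fast]=3≠a[slow]=1 write a[1]=3, slow++,fast++
slow=1 fast=3: a[fast]=3=a[slow] dup, fast++
slow=1 fast=4: a[fast]=5≠a[slow]=3 write a[2]=5, slow++,fast++
slow=2 fast=5: a[fast]=8≠a[slow]=5 write a[3]=8, slow++,fast++
slow=3 fast=6: a[fast]=8=a[slow] dup, fast++
slow=3 fast=7: a[fast]=10≠a[slow]=8 write a[4]=10, slow++,fast++
slow=4 fast=8: a[fast]=14≠a[slow]=10 write a[5]=14, slow++,fast++

length 6; prefix = [1, 3, 5, 8, 10, 14]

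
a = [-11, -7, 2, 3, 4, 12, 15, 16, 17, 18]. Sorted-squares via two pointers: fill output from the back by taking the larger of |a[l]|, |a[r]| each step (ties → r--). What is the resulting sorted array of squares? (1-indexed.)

l=1 r=10: |-11|<=|18| out[10]=324, r--
l=1 r=9: |-11|<=|17| out[9]=289, r--
l=1 r=8: |-11|<=|16| out[8]=256, r--
l=1 r=7: |-11|<=|15| out[7]=225, r--
l=1 r=6: |-11|<=|12| out[6]=144, r--
l=1 r=5: |-11|>|4| out[5]=121, l++
l=2 r=5: |-7|>|4| out[4]=49, l++
l=3 r=5: |2|<=|4| out[3]=16, r--
l=3 r=4: |2|<=|3| out[2]=9, r--
l=3 r=3: |2|<=|2| out[1]=4, r--

[4, 9, 16, 49, 121, 144, 225, 256, 289, 324]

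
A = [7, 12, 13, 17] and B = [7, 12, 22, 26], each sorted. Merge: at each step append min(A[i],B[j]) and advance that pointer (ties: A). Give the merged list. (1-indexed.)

[7, 7, 12, 12, 13, 17, 22, 26]

[i=1,j=1] A[i]=7<=B[j]=7 take 7 → i++
[i=2,j=1] A[i]=12>B[j]=7 take 7 → j++
[i=2,j=2] A[i]=12<=B[j]=12 take 12 → i++
[i=3,j=2] A[i]=13>B[j]=12 take 12 → j++
[i=3,j=3] A[i]=13<=B[j]=22 take 13 → i++
[i=4,j=3] A[i]=17<=B[j]=22 take 17 → i++
[i=5,j=3] A done, take B[j]=22 → j++
[i=5,j=4] A done, take B[j]=26 → j++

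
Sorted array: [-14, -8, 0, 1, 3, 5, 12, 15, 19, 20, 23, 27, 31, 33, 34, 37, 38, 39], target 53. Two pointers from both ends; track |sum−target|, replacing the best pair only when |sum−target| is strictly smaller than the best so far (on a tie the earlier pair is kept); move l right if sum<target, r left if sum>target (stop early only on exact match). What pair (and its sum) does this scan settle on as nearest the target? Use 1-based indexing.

pair (15, 38) with sum 53 (|Δ|=0)

[1,18] -14+39=25 d=28 * → l++
[2,18] -8+39=31 d=22 * → l++
[3,18] 0+39=39 d=14 * → l++
[4,18] 1+39=40 d=13 * → l++
[5,18] 3+39=42 d=11 * → l++
[6,18] 5+39=44 d=9 * → l++
[7,18] 12+39=51 d=2 * → l++
[8,18] 15+39=54 d=1 * → r--
[8,17] 15+38=53 d=0 * → stop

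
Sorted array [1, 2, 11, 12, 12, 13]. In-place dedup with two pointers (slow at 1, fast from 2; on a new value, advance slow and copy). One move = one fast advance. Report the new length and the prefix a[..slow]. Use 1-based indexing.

length 5; prefix = [1, 2, 11, 12, 13]

(s=1,f=2) a[fast]=2≠a[slow]=1 write a[2]=2 → slow++,fast++
(s=2,f=3) a[fast]=11≠a[slow]=2 write a[3]=11 → slow++,fast++
(s=3,f=4) a[fast]=12≠a[slow]=11 write a[4]=12 → slow++,fast++
(s=4,f=5) a[fast]=12=a[slow] dup → fast++
(s=4,f=6) a[fast]=13≠a[slow]=12 write a[5]=13 → slow++,fast++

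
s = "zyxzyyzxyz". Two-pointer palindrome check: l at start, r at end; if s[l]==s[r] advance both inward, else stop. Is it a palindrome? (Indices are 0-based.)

[0,9] 'z'=='z' → l++,r--
[1,8] 'y'=='y' → l++,r--
[2,7] 'x'=='x' → l++,r--
[3,6] 'z'=='z' → l++,r--
[4,5] 'y'=='y' → l++,r--

palindrome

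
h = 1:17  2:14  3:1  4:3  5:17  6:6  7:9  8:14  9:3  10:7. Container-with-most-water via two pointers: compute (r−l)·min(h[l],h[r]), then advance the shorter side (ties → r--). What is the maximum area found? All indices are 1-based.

[1,10] min(17,7)*9=63 best=63 * → r--
[1,9] min(17,3)*8=24 best=63 → r--
[1,8] min(17,14)*7=98 best=98 * → r--
[1,7] min(17,9)*6=54 best=98 → r--
[1,6] min(17,6)*5=30 best=98 → r--
[1,5] min(17,17)*4=68 best=98 → r--
[1,4] min(17,3)*3=9 best=98 → r--
[1,3] min(17,1)*2=2 best=98 → r--
[1,2] min(17,14)*1=14 best=98 → r--

max area = 98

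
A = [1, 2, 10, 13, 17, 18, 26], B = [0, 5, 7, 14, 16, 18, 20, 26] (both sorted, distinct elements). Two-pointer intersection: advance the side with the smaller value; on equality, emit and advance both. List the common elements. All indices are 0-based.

i=0 j=0: 1>0, j++
i=0 j=1: 1<5, i++
i=1 j=1: 2<5, i++
i=2 j=1: 10>5, j++
i=2 j=2: 10>7, j++
i=2 j=3: 10<14, i++
i=3 j=3: 13<14, i++
i=4 j=3: 17>14, j++
i=4 j=4: 17>16, j++
i=4 j=5: 17<18, i++
i=5 j=5: 18==18 emit, i++,j++
i=6 j=6: 26>20, j++
i=6 j=7: 26==26 emit, i++,j++

intersection = [18, 26]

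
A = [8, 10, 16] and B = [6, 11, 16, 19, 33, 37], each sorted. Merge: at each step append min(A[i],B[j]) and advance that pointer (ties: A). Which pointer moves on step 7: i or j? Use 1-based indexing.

i=1 j=1: A[i]=8>B[j]=6 take 6, j++
i=1 j=2: A[i]=8<=B[j]=11 take 8, i++
i=2 j=2: A[i]=10<=B[j]=11 take 10, i++
i=3 j=2: A[i]=16>B[j]=11 take 11, j++
i=3 j=3: A[i]=16<=B[j]=16 take 16, i++
i=4 j=3: A done, take B[j]=16, j++
i=4 j=4: A done, take B[j]=19, j++

j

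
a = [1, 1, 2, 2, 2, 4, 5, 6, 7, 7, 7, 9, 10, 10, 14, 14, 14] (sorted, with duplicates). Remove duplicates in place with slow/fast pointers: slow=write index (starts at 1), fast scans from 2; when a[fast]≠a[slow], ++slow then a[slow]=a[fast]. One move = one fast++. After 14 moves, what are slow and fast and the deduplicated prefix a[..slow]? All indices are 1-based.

slow=1 fast=2: a[fast]=1=a[slow] dup, fast++
slow=1 fast=3: a[fast]=2≠a[slow]=1 write a[2]=2, slow++,fast++
slow=2 fast=4: a[fast]=2=a[slow] dup, fast++
slow=2 fast=5: a[fast]=2=a[slow] dup, fast++
slow=2 fast=6: a[fast]=4≠a[slow]=2 write a[3]=4, slow++,fast++
slow=3 fast=7: a[fast]=5≠a[slow]=4 write a[4]=5, slow++,fast++
slow=4 fast=8: a[fast]=6≠a[slow]=5 write a[5]=6, slow++,fast++
slow=5 fast=9: a[fast]=7≠a[slow]=6 write a[6]=7, slow++,fast++
slow=6 fast=10: a[fast]=7=a[slow] dup, fast++
slow=6 fast=11: a[fast]=7=a[slow] dup, fast++
slow=6 fast=12: a[fast]=9≠a[slow]=7 write a[7]=9, slow++,fast++
slow=7 fast=13: a[fast]=10≠a[slow]=9 write a[8]=10, slow++,fast++
slow=8 fast=14: a[fast]=10=a[slow] dup, fast++
slow=8 fast=15: a[fast]=14≠a[slow]=10 write a[9]=14, slow++,fast++

slow=9, fast=16, prefix=[1, 2, 4, 5, 6, 7, 9, 10, 14]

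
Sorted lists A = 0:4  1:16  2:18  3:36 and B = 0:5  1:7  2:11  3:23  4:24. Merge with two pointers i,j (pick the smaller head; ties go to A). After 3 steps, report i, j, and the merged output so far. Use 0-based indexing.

i=0 j=0: A[i]=4<=B[j]=5 take 4, i++
i=1 j=0: A[i]=16>B[j]=5 take 5, j++
i=1 j=1: A[i]=16>B[j]=7 take 7, j++

i=1, j=2, merged so far=[4, 5, 7]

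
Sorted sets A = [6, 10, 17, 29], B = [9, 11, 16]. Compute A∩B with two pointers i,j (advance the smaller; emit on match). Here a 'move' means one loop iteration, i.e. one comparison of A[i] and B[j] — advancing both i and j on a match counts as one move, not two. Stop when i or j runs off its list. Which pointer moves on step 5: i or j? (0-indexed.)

i=0 j=0: 6<9, i++
i=1 j=0: 10>9, j++
i=1 j=1: 10<11, i++
i=2 j=1: 17>11, j++
i=2 j=2: 17>16, j++

j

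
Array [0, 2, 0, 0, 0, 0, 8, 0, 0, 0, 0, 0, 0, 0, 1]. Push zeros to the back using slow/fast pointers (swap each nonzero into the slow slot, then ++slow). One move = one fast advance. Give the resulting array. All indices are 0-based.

slow=0 fast=0: a[fast]=0, fast++
slow=0 fast=1: a[fast]=2≠0 swap→a[0]=2, slow++,fast++
slow=1 fast=2: a[fast]=0, fast++
slow=1 fast=3: a[fast]=0, fast++
slow=1 fast=4: a[fast]=0, fast++
slow=1 fast=5: a[fast]=0, fast++
slow=1 fast=6: a[fast]=8≠0 swap→a[1]=8, slow++,fast++
slow=2 fast=7: a[fast]=0, fast++
slow=2 fast=8: a[fast]=0, fast++
slow=2 fast=9: a[fast]=0, fast++
slow=2 fast=10: a[fast]=0, fast++
slow=2 fast=11: a[fast]=0, fast++
slow=2 fast=12: a[fast]=0, fast++
slow=2 fast=13: a[fast]=0, fast++
slow=2 fast=14: a[fast]=1≠0 swap→a[2]=1, slow++,fast++

[2, 8, 1, 0, 0, 0, 0, 0, 0, 0, 0, 0, 0, 0, 0]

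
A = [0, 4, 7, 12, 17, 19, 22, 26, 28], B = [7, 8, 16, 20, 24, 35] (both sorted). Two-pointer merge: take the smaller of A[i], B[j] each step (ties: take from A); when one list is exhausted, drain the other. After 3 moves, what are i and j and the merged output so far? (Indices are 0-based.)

i=3, j=0, merged so far=[0, 4, 7]

[i=0,j=0] A[i]=0<=B[j]=7 take 0 → i++
[i=1,j=0] A[i]=4<=B[j]=7 take 4 → i++
[i=2,j=0] A[i]=7<=B[j]=7 take 7 → i++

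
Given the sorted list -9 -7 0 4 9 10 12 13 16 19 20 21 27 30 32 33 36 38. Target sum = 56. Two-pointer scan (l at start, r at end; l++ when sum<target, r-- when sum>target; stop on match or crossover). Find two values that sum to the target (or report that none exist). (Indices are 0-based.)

[0,17] -9+38=29 <56 → l++
[1,17] -7+38=31 <56 → l++
[2,17] 0+38=38 <56 → l++
[3,17] 4+38=42 <56 → l++
[4,17] 9+38=47 <56 → l++
[5,17] 10+38=48 <56 → l++
[6,17] 12+38=50 <56 → l++
[7,17] 13+38=51 <56 → l++
[8,17] 16+38=54 <56 → l++
[9,17] 19+38=57 >56 → r--
[9,16] 19+36=55 <56 → l++
[10,16] 20+36=56 → found

(20, 36)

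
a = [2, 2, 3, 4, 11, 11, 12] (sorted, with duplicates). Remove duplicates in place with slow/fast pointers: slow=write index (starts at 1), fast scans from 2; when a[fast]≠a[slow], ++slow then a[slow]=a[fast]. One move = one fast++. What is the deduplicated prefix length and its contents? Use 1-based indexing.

length 5; prefix = [2, 3, 4, 11, 12]

slow=1 fast=2: a[fast]=2=a[slow] dup, fast++
slow=1 fast=3: a[fast]=3≠a[slow]=2 write a[2]=3, slow++,fast++
slow=2 fast=4: a[fast]=4≠a[slow]=3 write a[3]=4, slow++,fast++
slow=3 fast=5: a[fast]=11≠a[slow]=4 write a[4]=11, slow++,fast++
slow=4 fast=6: a[fast]=11=a[slow] dup, fast++
slow=4 fast=7: a[fast]=12≠a[slow]=11 write a[5]=12, slow++,fast++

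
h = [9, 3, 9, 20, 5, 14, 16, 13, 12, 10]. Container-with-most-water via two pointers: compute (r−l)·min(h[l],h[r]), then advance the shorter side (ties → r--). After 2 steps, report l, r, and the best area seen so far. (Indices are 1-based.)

l=3, r=10, best area=81

[1,10] min(9,10)*9=81 best=81 * → l++
[2,10] min(3,10)*8=24 best=81 → l++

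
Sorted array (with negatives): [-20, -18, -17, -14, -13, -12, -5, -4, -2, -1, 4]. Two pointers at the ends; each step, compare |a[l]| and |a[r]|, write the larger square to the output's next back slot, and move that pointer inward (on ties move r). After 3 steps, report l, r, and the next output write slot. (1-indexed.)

l=4, r=11, next write slot=8

l=1 r=11: |-20|>|4| out[11]=400, l++
l=2 r=11: |-18|>|4| out[10]=324, l++
l=3 r=11: |-17|>|4| out[9]=289, l++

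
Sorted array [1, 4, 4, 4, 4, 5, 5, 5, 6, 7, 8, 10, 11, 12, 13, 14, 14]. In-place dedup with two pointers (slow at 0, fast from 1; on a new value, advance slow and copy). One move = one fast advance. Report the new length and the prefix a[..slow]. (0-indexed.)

length 11; prefix = [1, 4, 5, 6, 7, 8, 10, 11, 12, 13, 14]

(s=0,f=1) a[fast]=4≠a[slow]=1 write a[1]=4 → slow++,fast++
(s=1,f=2) a[fast]=4=a[slow] dup → fast++
(s=1,f=3) a[fast]=4=a[slow] dup → fast++
(s=1,f=4) a[fast]=4=a[slow] dup → fast++
(s=1,f=5) a[fast]=5≠a[slow]=4 write a[2]=5 → slow++,fast++
(s=2,f=6) a[fast]=5=a[slow] dup → fast++
(s=2,f=7) a[fast]=5=a[slow] dup → fast++
(s=2,f=8) a[fast]=6≠a[slow]=5 write a[3]=6 → slow++,fast++
(s=3,f=9) a[fast]=7≠a[slow]=6 write a[4]=7 → slow++,fast++
(s=4,f=10) a[fast]=8≠a[slow]=7 write a[5]=8 → slow++,fast++
(s=5,f=11) a[fast]=10≠a[slow]=8 write a[6]=10 → slow++,fast++
(s=6,f=12) a[fast]=11≠a[slow]=10 write a[7]=11 → slow++,fast++
(s=7,f=13) a[fast]=12≠a[slow]=11 write a[8]=12 → slow++,fast++
(s=8,f=14) a[fast]=13≠a[slow]=12 write a[9]=13 → slow++,fast++
(s=9,f=15) a[fast]=14≠a[slow]=13 write a[10]=14 → slow++,fast++
(s=10,f=16) a[fast]=14=a[slow] dup → fast++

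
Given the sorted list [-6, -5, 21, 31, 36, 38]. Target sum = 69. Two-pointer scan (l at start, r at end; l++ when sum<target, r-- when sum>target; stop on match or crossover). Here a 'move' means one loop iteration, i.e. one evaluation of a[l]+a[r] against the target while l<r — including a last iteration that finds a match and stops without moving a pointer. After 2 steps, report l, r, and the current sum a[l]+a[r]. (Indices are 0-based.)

[0,5] -6+38=32 <69 → l++
[1,5] -5+38=33 <69 → l++

l=2, r=5, sum=59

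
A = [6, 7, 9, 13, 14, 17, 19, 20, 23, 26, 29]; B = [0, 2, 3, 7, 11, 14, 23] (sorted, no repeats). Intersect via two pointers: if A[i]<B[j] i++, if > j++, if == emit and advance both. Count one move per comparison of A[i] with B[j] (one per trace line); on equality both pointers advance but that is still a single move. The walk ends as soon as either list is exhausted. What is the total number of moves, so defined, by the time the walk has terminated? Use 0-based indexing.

13 moves

i=0 j=0: 6>0, j++
i=0 j=1: 6>2, j++
i=0 j=2: 6>3, j++
i=0 j=3: 6<7, i++
i=1 j=3: 7==7 emit, i++,j++
i=2 j=4: 9<11, i++
i=3 j=4: 13>11, j++
i=3 j=5: 13<14, i++
i=4 j=5: 14==14 emit, i++,j++
i=5 j=6: 17<23, i++
i=6 j=6: 19<23, i++
i=7 j=6: 20<23, i++
i=8 j=6: 23==23 emit, i++,j++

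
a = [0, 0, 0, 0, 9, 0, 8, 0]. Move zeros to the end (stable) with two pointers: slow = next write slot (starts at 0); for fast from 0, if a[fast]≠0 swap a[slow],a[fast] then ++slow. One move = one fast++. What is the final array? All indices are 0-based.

[9, 8, 0, 0, 0, 0, 0, 0]

(s=0,f=0) a[fast]=0 → fast++
(s=0,f=1) a[fast]=0 → fast++
(s=0,f=2) a[fast]=0 → fast++
(s=0,f=3) a[fast]=0 → fast++
(s=0,f=4) a[fast]=9≠0 swap→a[0]=9 → slow++,fast++
(s=1,f=5) a[fast]=0 → fast++
(s=1,f=6) a[fast]=8≠0 swap→a[1]=8 → slow++,fast++
(s=2,f=7) a[fast]=0 → fast++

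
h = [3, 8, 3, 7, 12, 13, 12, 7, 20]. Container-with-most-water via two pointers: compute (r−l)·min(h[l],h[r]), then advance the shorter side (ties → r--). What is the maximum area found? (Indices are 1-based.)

[1,9] min(3,20)*8=24 best=24 * → l++
[2,9] min(8,20)*7=56 best=56 * → l++
[3,9] min(3,20)*6=18 best=56 → l++
[4,9] min(7,20)*5=35 best=56 → l++
[5,9] min(12,20)*4=48 best=56 → l++
[6,9] min(13,20)*3=39 best=56 → l++
[7,9] min(12,20)*2=24 best=56 → l++
[8,9] min(7,20)*1=7 best=56 → l++

max area = 56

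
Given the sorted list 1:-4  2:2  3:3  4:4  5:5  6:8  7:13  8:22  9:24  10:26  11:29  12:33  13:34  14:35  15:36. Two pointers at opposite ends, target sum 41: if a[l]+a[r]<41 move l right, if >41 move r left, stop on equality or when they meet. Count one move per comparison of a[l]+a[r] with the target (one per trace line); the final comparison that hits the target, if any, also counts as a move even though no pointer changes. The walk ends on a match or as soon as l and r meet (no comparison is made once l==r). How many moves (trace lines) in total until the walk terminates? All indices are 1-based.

[1,15] -4+36=32 <41 → l++
[2,15] 2+36=38 <41 → l++
[3,15] 3+36=39 <41 → l++
[4,15] 4+36=40 <41 → l++
[5,15] 5+36=41 → found

5 moves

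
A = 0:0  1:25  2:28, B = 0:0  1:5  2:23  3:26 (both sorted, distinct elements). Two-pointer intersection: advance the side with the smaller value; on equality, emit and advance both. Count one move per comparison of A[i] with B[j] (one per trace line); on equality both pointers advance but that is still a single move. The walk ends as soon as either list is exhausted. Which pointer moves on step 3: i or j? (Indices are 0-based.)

[i=0,j=0] 0==0 emit → i++,j++
[i=1,j=1] 25>5 → j++
[i=1,j=2] 25>23 → j++

j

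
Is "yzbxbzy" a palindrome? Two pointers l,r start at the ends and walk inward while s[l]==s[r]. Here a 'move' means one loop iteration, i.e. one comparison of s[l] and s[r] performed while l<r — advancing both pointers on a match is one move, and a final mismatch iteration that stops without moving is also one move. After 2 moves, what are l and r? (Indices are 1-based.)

l=3, r=5

[1,7] 'y'=='y' → l++,r--
[2,6] 'z'=='z' → l++,r--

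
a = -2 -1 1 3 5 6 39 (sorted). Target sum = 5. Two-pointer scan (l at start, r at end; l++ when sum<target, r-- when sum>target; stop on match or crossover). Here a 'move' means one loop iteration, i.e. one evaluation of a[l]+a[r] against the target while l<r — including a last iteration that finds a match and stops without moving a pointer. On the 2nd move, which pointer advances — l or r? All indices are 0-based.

l

l=0 r=6: -2+39=37 >5, r--
l=0 r=5: -2+6=4 <5, l++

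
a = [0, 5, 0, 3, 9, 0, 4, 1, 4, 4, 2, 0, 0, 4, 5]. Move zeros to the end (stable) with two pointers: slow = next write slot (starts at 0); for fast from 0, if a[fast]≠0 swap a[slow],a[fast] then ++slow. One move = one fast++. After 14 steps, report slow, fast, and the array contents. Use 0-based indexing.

slow=9, fast=14, a=[5, 3, 9, 4, 1, 4, 4, 2, 4, 0, 0, 0, 0, 0, 5]

slow=0 fast=0: a[fast]=0, fast++
slow=0 fast=1: a[fast]=5≠0 swap→a[0]=5, slow++,fast++
slow=1 fast=2: a[fast]=0, fast++
slow=1 fast=3: a[fast]=3≠0 swap→a[1]=3, slow++,fast++
slow=2 fast=4: a[fast]=9≠0 swap→a[2]=9, slow++,fast++
slow=3 fast=5: a[fast]=0, fast++
slow=3 fast=6: a[fast]=4≠0 swap→a[3]=4, slow++,fast++
slow=4 fast=7: a[fast]=1≠0 swap→a[4]=1, slow++,fast++
slow=5 fast=8: a[fast]=4≠0 swap→a[5]=4, slow++,fast++
slow=6 fast=9: a[fast]=4≠0 swap→a[6]=4, slow++,fast++
slow=7 fast=10: a[fast]=2≠0 swap→a[7]=2, slow++,fast++
slow=8 fast=11: a[fast]=0, fast++
slow=8 fast=12: a[fast]=0, fast++
slow=8 fast=13: a[fast]=4≠0 swap→a[8]=4, slow++,fast++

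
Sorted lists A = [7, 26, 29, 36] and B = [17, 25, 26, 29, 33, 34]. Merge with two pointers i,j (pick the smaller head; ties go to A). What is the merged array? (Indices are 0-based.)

i=0 j=0: A[i]=7<=B[j]=17 take 7, i++
i=1 j=0: A[i]=26>B[j]=17 take 17, j++
i=1 j=1: A[i]=26>B[j]=25 take 25, j++
i=1 j=2: A[i]=26<=B[j]=26 take 26, i++
i=2 j=2: A[i]=29>B[j]=26 take 26, j++
i=2 j=3: A[i]=29<=B[j]=29 take 29, i++
i=3 j=3: A[i]=36>B[j]=29 take 29, j++
i=3 j=4: A[i]=36>B[j]=33 take 33, j++
i=3 j=5: A[i]=36>B[j]=34 take 34, j++
i=3 j=6: B done, take A[i]=36, i++

[7, 17, 25, 26, 26, 29, 29, 33, 34, 36]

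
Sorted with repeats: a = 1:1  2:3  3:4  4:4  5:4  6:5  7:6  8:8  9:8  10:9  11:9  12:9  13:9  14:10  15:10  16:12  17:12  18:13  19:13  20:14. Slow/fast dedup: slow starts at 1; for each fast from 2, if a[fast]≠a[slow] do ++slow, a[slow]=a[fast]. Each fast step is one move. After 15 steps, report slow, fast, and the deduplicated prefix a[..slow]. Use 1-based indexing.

slow=9, fast=17, prefix=[1, 3, 4, 5, 6, 8, 9, 10, 12]

slow=1 fast=2: a[fast]=3≠a[slow]=1 write a[2]=3, slow++,fast++
slow=2 fast=3: a[fast]=4≠a[slow]=3 write a[3]=4, slow++,fast++
slow=3 fast=4: a[fast]=4=a[slow] dup, fast++
slow=3 fast=5: a[fast]=4=a[slow] dup, fast++
slow=3 fast=6: a[fast]=5≠a[slow]=4 write a[4]=5, slow++,fast++
slow=4 fast=7: a[fast]=6≠a[slow]=5 write a[5]=6, slow++,fast++
slow=5 fast=8: a[fast]=8≠a[slow]=6 write a[6]=8, slow++,fast++
slow=6 fast=9: a[fast]=8=a[slow] dup, fast++
slow=6 fast=10: a[fast]=9≠a[slow]=8 write a[7]=9, slow++,fast++
slow=7 fast=11: a[fast]=9=a[slow] dup, fast++
slow=7 fast=12: a[fast]=9=a[slow] dup, fast++
slow=7 fast=13: a[fast]=9=a[slow] dup, fast++
slow=7 fast=14: a[fast]=10≠a[slow]=9 write a[8]=10, slow++,fast++
slow=8 fast=15: a[fast]=10=a[slow] dup, fast++
slow=8 fast=16: a[fast]=12≠a[slow]=10 write a[9]=12, slow++,fast++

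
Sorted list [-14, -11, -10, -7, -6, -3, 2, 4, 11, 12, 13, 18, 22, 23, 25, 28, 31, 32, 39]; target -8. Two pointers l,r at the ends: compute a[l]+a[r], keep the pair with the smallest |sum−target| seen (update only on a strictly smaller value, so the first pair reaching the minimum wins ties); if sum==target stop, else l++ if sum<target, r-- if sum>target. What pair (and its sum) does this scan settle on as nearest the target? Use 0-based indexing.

[0,18] -14+39=25 d=33 * → r--
[0,17] -14+32=18 d=26 * → r--
[0,16] -14+31=17 d=25 * → r--
[0,15] -14+28=14 d=22 * → r--
[0,14] -14+25=11 d=19 * → r--
[0,13] -14+23=9 d=17 * → r--
[0,12] -14+22=8 d=16 * → r--
[0,11] -14+18=4 d=12 * → r--
[0,10] -14+13=-1 d=7 * → r--
[0,9] -14+12=-2 d=6 * → r--
[0,8] -14+11=-3 d=5 * → r--
[0,7] -14+4=-10 d=2 * → l++
[1,7] -11+4=-7 d=1 * → r--
[1,6] -11+2=-9 d=1 → l++
[2,6] -10+2=-8 d=0 * → stop

pair (-10, 2) with sum -8 (|Δ|=0)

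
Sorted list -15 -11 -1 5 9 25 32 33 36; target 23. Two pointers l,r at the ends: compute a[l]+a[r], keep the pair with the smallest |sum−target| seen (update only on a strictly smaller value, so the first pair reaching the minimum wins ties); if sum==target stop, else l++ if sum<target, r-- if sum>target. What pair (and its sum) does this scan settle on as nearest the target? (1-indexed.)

l=1 r=9: -15+36=21 d=2 *, l++
l=2 r=9: -11+36=25 d=2, r--
l=2 r=8: -11+33=22 d=1 *, l++
l=3 r=8: -1+33=32 d=9, r--
l=3 r=7: -1+32=31 d=8, r--
l=3 r=6: -1+25=24 d=1, r--
l=3 r=5: -1+9=8 d=15, l++
l=4 r=5: 5+9=14 d=9, l++

pair (-11, 33) with sum 22 (|Δ|=1)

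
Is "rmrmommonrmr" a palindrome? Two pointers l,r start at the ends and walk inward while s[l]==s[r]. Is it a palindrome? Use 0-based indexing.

not a palindrome (mismatch at 3,8)

[0,11] 'r'=='r' → l++,r--
[1,10] 'm'=='m' → l++,r--
[2,9] 'r'=='r' → l++,r--
[3,8] 'm'!='n' → stop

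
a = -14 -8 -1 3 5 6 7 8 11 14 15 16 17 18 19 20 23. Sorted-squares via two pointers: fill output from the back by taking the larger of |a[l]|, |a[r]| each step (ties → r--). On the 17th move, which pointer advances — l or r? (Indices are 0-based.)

[0,16] |-14|<=|23| out[16]=529 → r--
[0,15] |-14|<=|20| out[15]=400 → r--
[0,14] |-14|<=|19| out[14]=361 → r--
[0,13] |-14|<=|18| out[13]=324 → r--
[0,12] |-14|<=|17| out[12]=289 → r--
[0,11] |-14|<=|16| out[11]=256 → r--
[0,10] |-14|<=|15| out[10]=225 → r--
[0,9] |-14|<=|14| out[9]=196 → r--
[0,8] |-14|>|11| out[8]=196 → l++
[1,8] |-8|<=|11| out[7]=121 → r--
[1,7] |-8|<=|8| out[6]=64 → r--
[1,6] |-8|>|7| out[5]=64 → l++
[2,6] |-1|<=|7| out[4]=49 → r--
[2,5] |-1|<=|6| out[3]=36 → r--
[2,4] |-1|<=|5| out[2]=25 → r--
[2,3] |-1|<=|3| out[1]=9 → r--
[2,2] |-1|<=|-1| out[0]=1 → r--

r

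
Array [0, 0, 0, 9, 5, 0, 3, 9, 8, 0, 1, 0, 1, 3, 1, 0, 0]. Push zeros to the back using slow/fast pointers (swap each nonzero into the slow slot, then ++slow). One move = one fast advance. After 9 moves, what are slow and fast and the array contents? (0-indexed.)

slow=5, fast=9, a=[9, 5, 3, 9, 8, 0, 0, 0, 0, 0, 1, 0, 1, 3, 1, 0, 0]

slow=0 fast=0: a[fast]=0, fast++
slow=0 fast=1: a[fast]=0, fast++
slow=0 fast=2: a[fast]=0, fast++
slow=0 fast=3: a[fast]=9≠0 swap→a[0]=9, slow++,fast++
slow=1 fast=4: a[fast]=5≠0 swap→a[1]=5, slow++,fast++
slow=2 fast=5: a[fast]=0, fast++
slow=2 fast=6: a[fast]=3≠0 swap→a[2]=3, slow++,fast++
slow=3 fast=7: a[fast]=9≠0 swap→a[3]=9, slow++,fast++
slow=4 fast=8: a[fast]=8≠0 swap→a[4]=8, slow++,fast++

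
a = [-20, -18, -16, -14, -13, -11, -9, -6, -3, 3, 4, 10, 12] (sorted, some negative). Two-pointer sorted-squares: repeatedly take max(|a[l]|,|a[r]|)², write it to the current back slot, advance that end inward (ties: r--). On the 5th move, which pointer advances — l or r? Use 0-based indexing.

[0,12] |-20|>|12| out[12]=400 → l++
[1,12] |-18|>|12| out[11]=324 → l++
[2,12] |-16|>|12| out[10]=256 → l++
[3,12] |-14|>|12| out[9]=196 → l++
[4,12] |-13|>|12| out[8]=169 → l++

l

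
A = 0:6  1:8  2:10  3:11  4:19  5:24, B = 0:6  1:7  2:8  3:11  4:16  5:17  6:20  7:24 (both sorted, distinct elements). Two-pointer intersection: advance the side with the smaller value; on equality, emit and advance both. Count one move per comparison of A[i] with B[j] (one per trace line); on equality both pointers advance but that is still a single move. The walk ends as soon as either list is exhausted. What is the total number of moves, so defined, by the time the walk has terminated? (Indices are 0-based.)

[i=0,j=0] 6==6 emit → i++,j++
[i=1,j=1] 8>7 → j++
[i=1,j=2] 8==8 emit → i++,j++
[i=2,j=3] 10<11 → i++
[i=3,j=3] 11==11 emit → i++,j++
[i=4,j=4] 19>16 → j++
[i=4,j=5] 19>17 → j++
[i=4,j=6] 19<20 → i++
[i=5,j=6] 24>20 → j++
[i=5,j=7] 24==24 emit → i++,j++

10 moves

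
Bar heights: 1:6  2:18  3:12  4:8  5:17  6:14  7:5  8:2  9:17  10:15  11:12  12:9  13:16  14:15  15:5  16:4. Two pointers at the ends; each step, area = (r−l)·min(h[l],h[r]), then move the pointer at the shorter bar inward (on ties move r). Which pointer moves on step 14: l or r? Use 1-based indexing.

r

[1,16] min(6,4)*15=60 best=60 * → r--
[1,15] min(6,5)*14=70 best=70 * → r--
[1,14] min(6,15)*13=78 best=78 * → l++
[2,14] min(18,15)*12=180 best=180 * → r--
[2,13] min(18,16)*11=176 best=180 → r--
[2,12] min(18,9)*10=90 best=180 → r--
[2,11] min(18,12)*9=108 best=180 → r--
[2,10] min(18,15)*8=120 best=180 → r--
[2,9] min(18,17)*7=119 best=180 → r--
[2,8] min(18,2)*6=12 best=180 → r--
[2,7] min(18,5)*5=25 best=180 → r--
[2,6] min(18,14)*4=56 best=180 → r--
[2,5] min(18,17)*3=51 best=180 → r--
[2,4] min(18,8)*2=16 best=180 → r--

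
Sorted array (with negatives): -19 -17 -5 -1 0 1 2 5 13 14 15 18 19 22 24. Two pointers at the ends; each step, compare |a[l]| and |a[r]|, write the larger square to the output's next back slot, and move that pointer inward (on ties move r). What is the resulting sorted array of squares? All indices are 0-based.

[0,14] |-19|<=|24| out[14]=576 → r--
[0,13] |-19|<=|22| out[13]=484 → r--
[0,12] |-19|<=|19| out[12]=361 → r--
[0,11] |-19|>|18| out[11]=361 → l++
[1,11] |-17|<=|18| out[10]=324 → r--
[1,10] |-17|>|15| out[9]=289 → l++
[2,10] |-5|<=|15| out[8]=225 → r--
[2,9] |-5|<=|14| out[7]=196 → r--
[2,8] |-5|<=|13| out[6]=169 → r--
[2,7] |-5|<=|5| out[5]=25 → r--
[2,6] |-5|>|2| out[4]=25 → l++
[3,6] |-1|<=|2| out[3]=4 → r--
[3,5] |-1|<=|1| out[2]=1 → r--
[3,4] |-1|>|0| out[1]=1 → l++
[4,4] |0|<=|0| out[0]=0 → r--

[0, 1, 1, 4, 25, 25, 169, 196, 225, 289, 324, 361, 361, 484, 576]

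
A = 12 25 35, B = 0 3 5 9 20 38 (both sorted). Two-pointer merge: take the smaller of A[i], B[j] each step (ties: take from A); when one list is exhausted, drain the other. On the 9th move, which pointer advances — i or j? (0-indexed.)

j

i=0 j=0: A[i]=12>B[j]=0 take 0, j++
i=0 j=1: A[i]=12>B[j]=3 take 3, j++
i=0 j=2: A[i]=12>B[j]=5 take 5, j++
i=0 j=3: A[i]=12>B[j]=9 take 9, j++
i=0 j=4: A[i]=12<=B[j]=20 take 12, i++
i=1 j=4: A[i]=25>B[j]=20 take 20, j++
i=1 j=5: A[i]=25<=B[j]=38 take 25, i++
i=2 j=5: A[i]=35<=B[j]=38 take 35, i++
i=3 j=5: A done, take B[j]=38, j++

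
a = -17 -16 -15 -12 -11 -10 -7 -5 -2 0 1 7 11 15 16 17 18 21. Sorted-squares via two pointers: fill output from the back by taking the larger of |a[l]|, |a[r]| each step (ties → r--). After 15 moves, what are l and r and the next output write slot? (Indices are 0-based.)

l=8, r=10, next write slot=2

l=0 r=17: |-17|<=|21| out[17]=441, r--
l=0 r=16: |-17|<=|18| out[16]=324, r--
l=0 r=15: |-17|<=|17| out[15]=289, r--
l=0 r=14: |-17|>|16| out[14]=289, l++
l=1 r=14: |-16|<=|16| out[13]=256, r--
l=1 r=13: |-16|>|15| out[12]=256, l++
l=2 r=13: |-15|<=|15| out[11]=225, r--
l=2 r=12: |-15|>|11| out[10]=225, l++
l=3 r=12: |-12|>|11| out[9]=144, l++
l=4 r=12: |-11|<=|11| out[8]=121, r--
l=4 r=11: |-11|>|7| out[7]=121, l++
l=5 r=11: |-10|>|7| out[6]=100, l++
l=6 r=11: |-7|<=|7| out[5]=49, r--
l=6 r=10: |-7|>|1| out[4]=49, l++
l=7 r=10: |-5|>|1| out[3]=25, l++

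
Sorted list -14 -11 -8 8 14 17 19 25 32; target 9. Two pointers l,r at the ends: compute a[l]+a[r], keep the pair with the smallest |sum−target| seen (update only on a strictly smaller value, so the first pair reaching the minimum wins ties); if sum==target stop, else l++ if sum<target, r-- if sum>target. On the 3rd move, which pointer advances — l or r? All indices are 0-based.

l

l=0 r=8: -14+32=18 d=9 *, r--
l=0 r=7: -14+25=11 d=2 *, r--
l=0 r=6: -14+19=5 d=4, l++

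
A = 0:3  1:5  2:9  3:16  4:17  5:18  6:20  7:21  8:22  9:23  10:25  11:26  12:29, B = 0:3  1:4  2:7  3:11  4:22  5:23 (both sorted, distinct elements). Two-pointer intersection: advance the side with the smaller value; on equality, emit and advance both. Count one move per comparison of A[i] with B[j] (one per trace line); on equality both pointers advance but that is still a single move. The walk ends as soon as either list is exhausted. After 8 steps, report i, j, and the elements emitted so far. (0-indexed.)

[i=0,j=0] 3==3 emit → i++,j++
[i=1,j=1] 5>4 → j++
[i=1,j=2] 5<7 → i++
[i=2,j=2] 9>7 → j++
[i=2,j=3] 9<11 → i++
[i=3,j=3] 16>11 → j++
[i=3,j=4] 16<22 → i++
[i=4,j=4] 17<22 → i++

i=5, j=4, emitted=[3]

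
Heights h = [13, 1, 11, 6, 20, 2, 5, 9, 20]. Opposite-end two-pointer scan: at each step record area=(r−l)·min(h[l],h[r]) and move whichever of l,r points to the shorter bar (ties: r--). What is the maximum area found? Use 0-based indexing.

max area = 104

[0,8] min(13,20)*8=104 best=104 * → l++
[1,8] min(1,20)*7=7 best=104 → l++
[2,8] min(11,20)*6=66 best=104 → l++
[3,8] min(6,20)*5=30 best=104 → l++
[4,8] min(20,20)*4=80 best=104 → r--
[4,7] min(20,9)*3=27 best=104 → r--
[4,6] min(20,5)*2=10 best=104 → r--
[4,5] min(20,2)*1=2 best=104 → r--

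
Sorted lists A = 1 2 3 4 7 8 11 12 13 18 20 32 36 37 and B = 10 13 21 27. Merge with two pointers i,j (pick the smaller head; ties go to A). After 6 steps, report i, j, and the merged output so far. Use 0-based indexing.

i=6, j=0, merged so far=[1, 2, 3, 4, 7, 8]

[i=0,j=0] A[i]=1<=B[j]=10 take 1 → i++
[i=1,j=0] A[i]=2<=B[j]=10 take 2 → i++
[i=2,j=0] A[i]=3<=B[j]=10 take 3 → i++
[i=3,j=0] A[i]=4<=B[j]=10 take 4 → i++
[i=4,j=0] A[i]=7<=B[j]=10 take 7 → i++
[i=5,j=0] A[i]=8<=B[j]=10 take 8 → i++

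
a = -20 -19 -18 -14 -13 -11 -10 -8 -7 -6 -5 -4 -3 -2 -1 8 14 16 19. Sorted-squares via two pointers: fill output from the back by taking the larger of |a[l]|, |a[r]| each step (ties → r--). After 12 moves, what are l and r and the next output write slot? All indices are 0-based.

l=0 r=18: |-20|>|19| out[18]=400, l++
l=1 r=18: |-19|<=|19| out[17]=361, r--
l=1 r=17: |-19|>|16| out[16]=361, l++
l=2 r=17: |-18|>|16| out[15]=324, l++
l=3 r=17: |-14|<=|16| out[14]=256, r--
l=3 r=16: |-14|<=|14| out[13]=196, r--
l=3 r=15: |-14|>|8| out[12]=196, l++
l=4 r=15: |-13|>|8| out[11]=169, l++
l=5 r=15: |-11|>|8| out[10]=121, l++
l=6 r=15: |-10|>|8| out[9]=100, l++
l=7 r=15: |-8|<=|8| out[8]=64, r--
l=7 r=14: |-8|>|-1| out[7]=64, l++

l=8, r=14, next write slot=6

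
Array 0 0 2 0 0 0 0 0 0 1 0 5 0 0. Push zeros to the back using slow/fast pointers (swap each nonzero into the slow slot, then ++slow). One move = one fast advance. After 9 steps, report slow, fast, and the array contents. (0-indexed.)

slow=1, fast=9, a=[2, 0, 0, 0, 0, 0, 0, 0, 0, 1, 0, 5, 0, 0]

slow=0 fast=0: a[fast]=0, fast++
slow=0 fast=1: a[fast]=0, fast++
slow=0 fast=2: a[fast]=2≠0 swap→a[0]=2, slow++,fast++
slow=1 fast=3: a[fast]=0, fast++
slow=1 fast=4: a[fast]=0, fast++
slow=1 fast=5: a[fast]=0, fast++
slow=1 fast=6: a[fast]=0, fast++
slow=1 fast=7: a[fast]=0, fast++
slow=1 fast=8: a[fast]=0, fast++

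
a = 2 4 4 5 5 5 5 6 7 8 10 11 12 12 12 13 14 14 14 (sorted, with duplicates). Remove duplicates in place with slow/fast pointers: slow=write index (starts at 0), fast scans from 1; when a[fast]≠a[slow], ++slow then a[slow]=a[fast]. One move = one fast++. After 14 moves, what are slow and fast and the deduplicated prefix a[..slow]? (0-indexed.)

slow=8, fast=15, prefix=[2, 4, 5, 6, 7, 8, 10, 11, 12]

(s=0,f=1) a[fast]=4≠a[slow]=2 write a[1]=4 → slow++,fast++
(s=1,f=2) a[fast]=4=a[slow] dup → fast++
(s=1,f=3) a[fast]=5≠a[slow]=4 write a[2]=5 → slow++,fast++
(s=2,f=4) a[fast]=5=a[slow] dup → fast++
(s=2,f=5) a[fast]=5=a[slow] dup → fast++
(s=2,f=6) a[fast]=5=a[slow] dup → fast++
(s=2,f=7) a[fast]=6≠a[slow]=5 write a[3]=6 → slow++,fast++
(s=3,f=8) a[fast]=7≠a[slow]=6 write a[4]=7 → slow++,fast++
(s=4,f=9) a[fast]=8≠a[slow]=7 write a[5]=8 → slow++,fast++
(s=5,f=10) a[fast]=10≠a[slow]=8 write a[6]=10 → slow++,fast++
(s=6,f=11) a[fast]=11≠a[slow]=10 write a[7]=11 → slow++,fast++
(s=7,f=12) a[fast]=12≠a[slow]=11 write a[8]=12 → slow++,fast++
(s=8,f=13) a[fast]=12=a[slow] dup → fast++
(s=8,f=14) a[fast]=12=a[slow] dup → fast++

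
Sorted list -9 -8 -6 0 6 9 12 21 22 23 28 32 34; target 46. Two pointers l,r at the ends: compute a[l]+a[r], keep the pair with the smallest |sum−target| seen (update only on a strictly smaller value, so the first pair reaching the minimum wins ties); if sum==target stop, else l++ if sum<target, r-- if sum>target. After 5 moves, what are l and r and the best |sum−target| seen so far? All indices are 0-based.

l=0 r=12: -9+34=25 d=21 *, l++
l=1 r=12: -8+34=26 d=20 *, l++
l=2 r=12: -6+34=28 d=18 *, l++
l=3 r=12: 0+34=34 d=12 *, l++
l=4 r=12: 6+34=40 d=6 *, l++

l=5, r=12, best |Δ|=6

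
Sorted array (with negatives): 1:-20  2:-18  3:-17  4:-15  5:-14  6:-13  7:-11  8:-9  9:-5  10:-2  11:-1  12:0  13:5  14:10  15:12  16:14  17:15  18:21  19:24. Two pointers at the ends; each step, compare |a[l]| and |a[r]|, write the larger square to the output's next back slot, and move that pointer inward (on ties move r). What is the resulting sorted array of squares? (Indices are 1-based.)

[1,19] |-20|<=|24| out[19]=576 → r--
[1,18] |-20|<=|21| out[18]=441 → r--
[1,17] |-20|>|15| out[17]=400 → l++
[2,17] |-18|>|15| out[16]=324 → l++
[3,17] |-17|>|15| out[15]=289 → l++
[4,17] |-15|<=|15| out[14]=225 → r--
[4,16] |-15|>|14| out[13]=225 → l++
[5,16] |-14|<=|14| out[12]=196 → r--
[5,15] |-14|>|12| out[11]=196 → l++
[6,15] |-13|>|12| out[10]=169 → l++
[7,15] |-11|<=|12| out[9]=144 → r--
[7,14] |-11|>|10| out[8]=121 → l++
[8,14] |-9|<=|10| out[7]=100 → r--
[8,13] |-9|>|5| out[6]=81 → l++
[9,13] |-5|<=|5| out[5]=25 → r--
[9,12] |-5|>|0| out[4]=25 → l++
[10,12] |-2|>|0| out[3]=4 → l++
[11,12] |-1|>|0| out[2]=1 → l++
[12,12] |0|<=|0| out[1]=0 → r--

[0, 1, 4, 25, 25, 81, 100, 121, 144, 169, 196, 196, 225, 225, 289, 324, 400, 441, 576]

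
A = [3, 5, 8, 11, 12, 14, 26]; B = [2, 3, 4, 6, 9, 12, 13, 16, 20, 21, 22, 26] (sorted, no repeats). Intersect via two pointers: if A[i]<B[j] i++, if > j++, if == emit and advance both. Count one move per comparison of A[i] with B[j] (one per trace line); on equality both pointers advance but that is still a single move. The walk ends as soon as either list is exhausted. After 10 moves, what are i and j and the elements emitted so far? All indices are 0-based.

i=5, j=7, emitted=[3, 12]

i=0 j=0: 3>2, j++
i=0 j=1: 3==3 emit, i++,j++
i=1 j=2: 5>4, j++
i=1 j=3: 5<6, i++
i=2 j=3: 8>6, j++
i=2 j=4: 8<9, i++
i=3 j=4: 11>9, j++
i=3 j=5: 11<12, i++
i=4 j=5: 12==12 emit, i++,j++
i=5 j=6: 14>13, j++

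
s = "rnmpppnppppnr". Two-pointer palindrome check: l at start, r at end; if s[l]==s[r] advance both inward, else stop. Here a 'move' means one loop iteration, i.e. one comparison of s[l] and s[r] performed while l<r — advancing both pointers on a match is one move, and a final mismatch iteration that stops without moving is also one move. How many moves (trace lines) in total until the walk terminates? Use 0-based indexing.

[0,12] 'r'=='r' → l++,r--
[1,11] 'n'=='n' → l++,r--
[2,10] 'm'!='p' → stop

3 moves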